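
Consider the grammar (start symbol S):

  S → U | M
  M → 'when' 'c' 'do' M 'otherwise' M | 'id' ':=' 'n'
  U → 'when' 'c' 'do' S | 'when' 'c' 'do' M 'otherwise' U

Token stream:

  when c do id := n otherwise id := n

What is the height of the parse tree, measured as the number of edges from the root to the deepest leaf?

3

[S [M when c do [M id := n] otherwise [M id := n]]]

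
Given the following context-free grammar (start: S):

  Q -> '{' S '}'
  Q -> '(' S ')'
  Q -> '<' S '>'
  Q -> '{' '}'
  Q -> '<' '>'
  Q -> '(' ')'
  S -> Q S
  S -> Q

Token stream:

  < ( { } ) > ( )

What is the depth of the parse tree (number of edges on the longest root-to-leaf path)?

[S [Q < [S [Q ( [S [Q { }]] )]] >] [S [Q ( )]]]

6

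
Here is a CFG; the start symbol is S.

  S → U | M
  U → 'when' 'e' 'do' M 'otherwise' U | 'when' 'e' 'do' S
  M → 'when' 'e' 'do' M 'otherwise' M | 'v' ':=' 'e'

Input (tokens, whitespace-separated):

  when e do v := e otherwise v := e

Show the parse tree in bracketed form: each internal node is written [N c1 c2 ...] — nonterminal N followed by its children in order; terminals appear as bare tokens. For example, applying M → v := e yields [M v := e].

S
M
when e do M otherwise M
when e do v := e otherwise M
when e do v := e otherwise v := e

[S [M when e do [M v := e] otherwise [M v := e]]]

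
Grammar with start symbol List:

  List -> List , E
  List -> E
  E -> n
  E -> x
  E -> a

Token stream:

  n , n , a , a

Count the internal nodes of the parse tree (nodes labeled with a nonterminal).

8

[List [List [List [List [E n]] , [E n]] , [E a]] , [E a]]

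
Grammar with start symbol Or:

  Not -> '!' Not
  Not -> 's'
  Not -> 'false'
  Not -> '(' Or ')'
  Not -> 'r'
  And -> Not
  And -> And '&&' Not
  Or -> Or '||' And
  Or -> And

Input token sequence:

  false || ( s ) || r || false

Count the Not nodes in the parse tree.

5

[Or [Or [Or [Or [And [Not false]]] || [And [Not ( [Or [And [Not s]]] )]]] || [And [Not r]]] || [And [Not false]]]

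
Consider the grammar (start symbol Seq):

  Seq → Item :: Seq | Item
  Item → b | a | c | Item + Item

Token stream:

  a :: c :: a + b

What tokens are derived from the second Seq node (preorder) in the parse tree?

[Seq [Item a] :: [Seq [Item c] :: [Seq [Item [Item a] + [Item b]]]]]

c :: a + b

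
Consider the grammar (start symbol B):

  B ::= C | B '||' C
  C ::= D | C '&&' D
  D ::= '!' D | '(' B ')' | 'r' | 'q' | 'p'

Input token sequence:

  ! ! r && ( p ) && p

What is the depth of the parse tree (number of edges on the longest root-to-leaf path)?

7

[B [C [C [C [D ! [D ! [D r]]]] && [D ( [B [C [D p]]] )]] && [D p]]]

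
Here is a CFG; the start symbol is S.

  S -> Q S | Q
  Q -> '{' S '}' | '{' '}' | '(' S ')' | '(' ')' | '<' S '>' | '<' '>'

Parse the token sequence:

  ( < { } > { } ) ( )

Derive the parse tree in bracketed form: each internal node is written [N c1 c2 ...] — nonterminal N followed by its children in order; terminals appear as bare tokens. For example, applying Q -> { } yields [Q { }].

S
Q S
( S ) S
( Q S ) S
( < S > S ) S
( < Q > S ) S
( < { } > S ) S
( < { } > Q ) S
( < { } > { } ) S
( < { } > { } ) Q
( < { } > { } ) ( )

[S [Q ( [S [Q < [S [Q { }]] >] [S [Q { }]]] )] [S [Q ( )]]]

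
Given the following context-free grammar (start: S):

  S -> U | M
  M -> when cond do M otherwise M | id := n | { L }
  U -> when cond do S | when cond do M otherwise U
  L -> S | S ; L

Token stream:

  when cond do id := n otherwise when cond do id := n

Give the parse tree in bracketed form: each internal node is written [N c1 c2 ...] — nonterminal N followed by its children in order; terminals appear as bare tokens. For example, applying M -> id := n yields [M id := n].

S
U
when cond do M otherwise U
when cond do id := n otherwise U
when cond do id := n otherwise when cond do S
when cond do id := n otherwise when cond do M
when cond do id := n otherwise when cond do id := n

[S [U when cond do [M id := n] otherwise [U when cond do [S [M id := n]]]]]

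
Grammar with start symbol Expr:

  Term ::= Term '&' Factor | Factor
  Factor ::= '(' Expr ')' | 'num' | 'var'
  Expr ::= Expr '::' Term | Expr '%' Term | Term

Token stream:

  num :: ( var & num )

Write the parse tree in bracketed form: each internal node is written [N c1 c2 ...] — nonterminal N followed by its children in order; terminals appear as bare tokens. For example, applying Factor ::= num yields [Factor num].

[Expr [Expr [Term [Factor num]]] :: [Term [Factor ( [Expr [Term [Term [Factor var]] & [Factor num]]] )]]]

Expr
Expr :: Term
Term :: Term
Factor :: Term
num :: Term
num :: Factor
num :: ( Expr )
num :: ( Term )
num :: ( Term & Factor )
num :: ( Factor & Factor )
num :: ( var & Factor )
num :: ( var & num )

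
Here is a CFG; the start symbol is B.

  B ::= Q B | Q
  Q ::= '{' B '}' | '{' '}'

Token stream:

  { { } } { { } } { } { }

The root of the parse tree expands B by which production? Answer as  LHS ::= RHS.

[B [Q { [B [Q { }]] }] [B [Q { [B [Q { }]] }] [B [Q { }] [B [Q { }]]]]]

B ::= Q B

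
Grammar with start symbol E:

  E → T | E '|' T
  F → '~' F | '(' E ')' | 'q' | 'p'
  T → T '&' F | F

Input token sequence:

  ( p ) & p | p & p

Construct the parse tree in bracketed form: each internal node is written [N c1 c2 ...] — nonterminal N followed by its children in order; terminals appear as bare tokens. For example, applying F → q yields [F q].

E
E | T
T | T
T & F | T
F & F | T
( E ) & F | T
( T ) & F | T
( F ) & F | T
( p ) & F | T
( p ) & p | T
( p ) & p | T & F
( p ) & p | F & F
( p ) & p | p & F
( p ) & p | p & p

[E [E [T [T [F ( [E [T [F p]]] )]] & [F p]]] | [T [T [F p]] & [F p]]]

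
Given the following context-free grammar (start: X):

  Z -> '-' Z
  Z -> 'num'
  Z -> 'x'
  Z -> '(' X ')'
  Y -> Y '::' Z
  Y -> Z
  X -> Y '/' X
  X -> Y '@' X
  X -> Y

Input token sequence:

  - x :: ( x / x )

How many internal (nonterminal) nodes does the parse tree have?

[X [Y [Y [Z - [Z x]]] :: [Z ( [X [Y [Z x]] / [X [Y [Z x]]]] )]]]

12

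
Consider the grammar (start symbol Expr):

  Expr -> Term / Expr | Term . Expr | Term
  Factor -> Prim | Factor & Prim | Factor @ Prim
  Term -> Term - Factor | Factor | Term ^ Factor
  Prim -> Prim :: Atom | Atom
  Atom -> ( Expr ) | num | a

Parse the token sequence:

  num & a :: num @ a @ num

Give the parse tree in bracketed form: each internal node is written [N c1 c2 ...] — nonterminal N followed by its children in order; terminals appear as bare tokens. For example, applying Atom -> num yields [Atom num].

Expr
Term
Factor
Factor @ Prim
Factor @ Prim @ Prim
Factor & Prim @ Prim @ Prim
Prim & Prim @ Prim @ Prim
Atom & Prim @ Prim @ Prim
num & Prim @ Prim @ Prim
num & Prim :: Atom @ Prim @ Prim
num & Atom :: Atom @ Prim @ Prim
num & a :: Atom @ Prim @ Prim
num & a :: num @ Prim @ Prim
num & a :: num @ Atom @ Prim
num & a :: num @ a @ Prim
num & a :: num @ a @ Atom
num & a :: num @ a @ num

[Expr [Term [Factor [Factor [Factor [Factor [Prim [Atom num]]] & [Prim [Prim [Atom a]] :: [Atom num]]] @ [Prim [Atom a]]] @ [Prim [Atom num]]]]]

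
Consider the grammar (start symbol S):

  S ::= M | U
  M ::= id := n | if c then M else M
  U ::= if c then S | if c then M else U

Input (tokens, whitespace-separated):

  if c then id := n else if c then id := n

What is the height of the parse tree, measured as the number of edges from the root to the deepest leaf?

5

[S [U if c then [M id := n] else [U if c then [S [M id := n]]]]]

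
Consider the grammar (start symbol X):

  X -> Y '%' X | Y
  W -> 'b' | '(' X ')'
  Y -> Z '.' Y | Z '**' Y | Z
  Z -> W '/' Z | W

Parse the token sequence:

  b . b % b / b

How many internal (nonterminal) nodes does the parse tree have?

13

[X [Y [Z [W b]] . [Y [Z [W b]]]] % [X [Y [Z [W b] / [Z [W b]]]]]]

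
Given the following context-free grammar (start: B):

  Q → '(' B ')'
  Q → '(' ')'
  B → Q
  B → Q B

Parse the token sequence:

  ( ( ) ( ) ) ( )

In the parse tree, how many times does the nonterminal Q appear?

[B [Q ( [B [Q ( )] [B [Q ( )]]] )] [B [Q ( )]]]

4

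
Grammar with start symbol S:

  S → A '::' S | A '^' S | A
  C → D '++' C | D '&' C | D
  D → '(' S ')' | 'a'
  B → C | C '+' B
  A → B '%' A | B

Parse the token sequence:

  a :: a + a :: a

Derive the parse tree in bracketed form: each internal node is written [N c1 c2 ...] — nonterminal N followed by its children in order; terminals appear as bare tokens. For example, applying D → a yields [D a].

S
A :: S
B :: S
C :: S
D :: S
a :: S
a :: A :: S
a :: B :: S
a :: C + B :: S
a :: D + B :: S
a :: a + B :: S
a :: a + C :: S
a :: a + D :: S
a :: a + a :: S
a :: a + a :: A
a :: a + a :: B
a :: a + a :: C
a :: a + a :: D
a :: a + a :: a

[S [A [B [C [D a]]]] :: [S [A [B [C [D a]] + [B [C [D a]]]]] :: [S [A [B [C [D a]]]]]]]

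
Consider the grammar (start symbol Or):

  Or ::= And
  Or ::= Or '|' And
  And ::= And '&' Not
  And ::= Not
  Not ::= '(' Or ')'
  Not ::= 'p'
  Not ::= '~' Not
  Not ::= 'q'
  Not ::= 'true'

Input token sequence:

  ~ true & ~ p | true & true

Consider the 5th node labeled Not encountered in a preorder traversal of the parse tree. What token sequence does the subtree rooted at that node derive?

[Or [Or [And [And [Not ~ [Not true]]] & [Not ~ [Not p]]]] | [And [And [Not true]] & [Not true]]]

true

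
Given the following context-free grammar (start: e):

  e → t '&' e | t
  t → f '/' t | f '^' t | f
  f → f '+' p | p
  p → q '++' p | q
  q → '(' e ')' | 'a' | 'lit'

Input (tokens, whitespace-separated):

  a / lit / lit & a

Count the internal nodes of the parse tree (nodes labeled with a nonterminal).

18

[e [t [f [p [q a]]] / [t [f [p [q lit]]] / [t [f [p [q lit]]]]]] & [e [t [f [p [q a]]]]]]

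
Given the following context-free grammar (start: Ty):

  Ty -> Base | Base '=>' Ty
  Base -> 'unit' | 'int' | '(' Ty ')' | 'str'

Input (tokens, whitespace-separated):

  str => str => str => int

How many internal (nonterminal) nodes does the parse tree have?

[Ty [Base str] => [Ty [Base str] => [Ty [Base str] => [Ty [Base int]]]]]

8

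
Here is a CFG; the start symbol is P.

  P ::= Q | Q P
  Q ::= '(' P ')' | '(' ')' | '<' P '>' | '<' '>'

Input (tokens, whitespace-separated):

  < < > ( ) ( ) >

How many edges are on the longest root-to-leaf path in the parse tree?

[P [Q < [P [Q < >] [P [Q ( )] [P [Q ( )]]]] >]]

6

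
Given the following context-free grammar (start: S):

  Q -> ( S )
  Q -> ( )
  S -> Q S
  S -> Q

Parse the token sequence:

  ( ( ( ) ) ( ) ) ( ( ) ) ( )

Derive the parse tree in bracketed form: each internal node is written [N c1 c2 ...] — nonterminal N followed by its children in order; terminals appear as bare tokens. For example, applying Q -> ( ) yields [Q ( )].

[S [Q ( [S [Q ( [S [Q ( )]] )] [S [Q ( )]]] )] [S [Q ( [S [Q ( )]] )] [S [Q ( )]]]]

S
Q S
( S ) S
( Q S ) S
( ( S ) S ) S
( ( Q ) S ) S
( ( ( ) ) S ) S
( ( ( ) ) Q ) S
( ( ( ) ) ( ) ) S
( ( ( ) ) ( ) ) Q S
( ( ( ) ) ( ) ) ( S ) S
( ( ( ) ) ( ) ) ( Q ) S
( ( ( ) ) ( ) ) ( ( ) ) S
( ( ( ) ) ( ) ) ( ( ) ) Q
( ( ( ) ) ( ) ) ( ( ) ) ( )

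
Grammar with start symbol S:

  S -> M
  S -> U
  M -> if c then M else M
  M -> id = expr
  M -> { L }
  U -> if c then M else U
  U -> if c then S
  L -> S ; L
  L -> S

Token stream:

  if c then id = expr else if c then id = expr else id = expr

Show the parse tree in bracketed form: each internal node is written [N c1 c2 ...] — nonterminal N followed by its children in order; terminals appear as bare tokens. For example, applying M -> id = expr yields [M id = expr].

S
M
if c then M else M
if c then id = expr else M
if c then id = expr else if c then M else M
if c then id = expr else if c then id = expr else M
if c then id = expr else if c then id = expr else id = expr

[S [M if c then [M id = expr] else [M if c then [M id = expr] else [M id = expr]]]]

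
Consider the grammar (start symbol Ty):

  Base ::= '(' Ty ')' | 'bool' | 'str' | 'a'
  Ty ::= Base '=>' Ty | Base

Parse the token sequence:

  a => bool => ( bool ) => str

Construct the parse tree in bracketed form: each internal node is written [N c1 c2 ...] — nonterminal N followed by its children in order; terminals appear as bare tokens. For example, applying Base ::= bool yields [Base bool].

Ty
Base => Ty
a => Ty
a => Base => Ty
a => bool => Ty
a => bool => Base => Ty
a => bool => ( Ty ) => Ty
a => bool => ( Base ) => Ty
a => bool => ( bool ) => Ty
a => bool => ( bool ) => Base
a => bool => ( bool ) => str

[Ty [Base a] => [Ty [Base bool] => [Ty [Base ( [Ty [Base bool]] )] => [Ty [Base str]]]]]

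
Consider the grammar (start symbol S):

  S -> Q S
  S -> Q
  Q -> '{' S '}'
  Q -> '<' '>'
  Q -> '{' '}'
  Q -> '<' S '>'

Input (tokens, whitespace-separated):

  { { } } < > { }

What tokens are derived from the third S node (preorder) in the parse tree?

[S [Q { [S [Q { }]] }] [S [Q < >] [S [Q { }]]]]

< > { }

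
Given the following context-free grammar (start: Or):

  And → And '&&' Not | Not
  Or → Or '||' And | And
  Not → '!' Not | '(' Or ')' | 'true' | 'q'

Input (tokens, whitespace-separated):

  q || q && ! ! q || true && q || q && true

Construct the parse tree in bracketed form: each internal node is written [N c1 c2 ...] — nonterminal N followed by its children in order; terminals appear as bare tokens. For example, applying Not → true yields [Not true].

Or
Or || And
Or || And || And
Or || And || And || And
And || And || And || And
Not || And || And || And
q || And || And || And
q || And && Not || And || And
q || Not && Not || And || And
q || q && Not || And || And
q || q && ! Not || And || And
q || q && ! ! Not || And || And
q || q && ! ! q || And || And
q || q && ! ! q || And && Not || And
q || q && ! ! q || Not && Not || And
q || q && ! ! q || true && Not || And
q || q && ! ! q || true && q || And
q || q && ! ! q || true && q || And && Not
q || q && ! ! q || true && q || Not && Not
q || q && ! ! q || true && q || q && Not
q || q && ! ! q || true && q || q && true

[Or [Or [Or [Or [And [Not q]]] || [And [And [Not q]] && [Not ! [Not ! [Not q]]]]] || [And [And [Not true]] && [Not q]]] || [And [And [Not q]] && [Not true]]]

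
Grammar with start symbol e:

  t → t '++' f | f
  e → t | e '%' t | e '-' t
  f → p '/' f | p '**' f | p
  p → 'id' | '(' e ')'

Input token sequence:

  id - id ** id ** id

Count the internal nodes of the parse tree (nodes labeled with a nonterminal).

12

[e [e [t [f [p id]]]] - [t [f [p id] ** [f [p id] ** [f [p id]]]]]]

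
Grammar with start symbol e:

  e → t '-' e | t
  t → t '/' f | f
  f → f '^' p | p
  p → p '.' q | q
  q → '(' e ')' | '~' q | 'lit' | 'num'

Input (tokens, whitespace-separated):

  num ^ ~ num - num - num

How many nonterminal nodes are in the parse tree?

19

[e [t [f [f [p [q num]]] ^ [p [q ~ [q num]]]]] - [e [t [f [p [q num]]]] - [e [t [f [p [q num]]]]]]]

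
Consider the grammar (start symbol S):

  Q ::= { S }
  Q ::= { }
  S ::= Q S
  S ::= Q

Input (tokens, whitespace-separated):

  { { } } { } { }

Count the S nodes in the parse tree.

4

[S [Q { [S [Q { }]] }] [S [Q { }] [S [Q { }]]]]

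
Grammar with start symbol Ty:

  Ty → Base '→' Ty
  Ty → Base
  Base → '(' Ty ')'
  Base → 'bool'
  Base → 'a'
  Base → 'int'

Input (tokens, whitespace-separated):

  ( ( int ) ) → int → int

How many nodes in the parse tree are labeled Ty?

[Ty [Base ( [Ty [Base ( [Ty [Base int]] )]] )] → [Ty [Base int] → [Ty [Base int]]]]

5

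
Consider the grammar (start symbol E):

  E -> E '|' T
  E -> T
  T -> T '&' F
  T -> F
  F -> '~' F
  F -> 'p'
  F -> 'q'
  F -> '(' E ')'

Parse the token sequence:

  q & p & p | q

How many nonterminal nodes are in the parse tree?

[E [E [T [T [T [F q]] & [F p]] & [F p]]] | [T [F q]]]

10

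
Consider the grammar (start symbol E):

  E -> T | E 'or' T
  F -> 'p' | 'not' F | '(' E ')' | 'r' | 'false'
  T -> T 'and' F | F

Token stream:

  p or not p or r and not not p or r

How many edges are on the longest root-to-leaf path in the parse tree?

[E [E [E [E [T [F p]]] or [T [F not [F p]]]] or [T [T [F r]] and [F not [F not [F p]]]]] or [T [F r]]]

6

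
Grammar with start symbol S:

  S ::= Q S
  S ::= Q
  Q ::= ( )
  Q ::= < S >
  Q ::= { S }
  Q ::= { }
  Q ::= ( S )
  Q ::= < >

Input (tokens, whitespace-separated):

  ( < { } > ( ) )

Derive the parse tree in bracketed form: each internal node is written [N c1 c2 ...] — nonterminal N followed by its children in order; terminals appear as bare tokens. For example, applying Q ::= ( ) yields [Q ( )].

S
Q
( S )
( Q S )
( < S > S )
( < Q > S )
( < { } > S )
( < { } > Q )
( < { } > ( ) )

[S [Q ( [S [Q < [S [Q { }]] >] [S [Q ( )]]] )]]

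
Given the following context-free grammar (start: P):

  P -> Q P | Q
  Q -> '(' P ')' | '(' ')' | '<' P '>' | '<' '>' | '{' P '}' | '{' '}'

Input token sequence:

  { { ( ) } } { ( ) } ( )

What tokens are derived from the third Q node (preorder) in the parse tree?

( )

[P [Q { [P [Q { [P [Q ( )]] }]] }] [P [Q { [P [Q ( )]] }] [P [Q ( )]]]]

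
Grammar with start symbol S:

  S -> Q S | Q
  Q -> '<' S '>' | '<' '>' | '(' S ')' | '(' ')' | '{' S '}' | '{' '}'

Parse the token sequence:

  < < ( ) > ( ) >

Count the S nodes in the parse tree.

[S [Q < [S [Q < [S [Q ( )]] >] [S [Q ( )]]] >]]

4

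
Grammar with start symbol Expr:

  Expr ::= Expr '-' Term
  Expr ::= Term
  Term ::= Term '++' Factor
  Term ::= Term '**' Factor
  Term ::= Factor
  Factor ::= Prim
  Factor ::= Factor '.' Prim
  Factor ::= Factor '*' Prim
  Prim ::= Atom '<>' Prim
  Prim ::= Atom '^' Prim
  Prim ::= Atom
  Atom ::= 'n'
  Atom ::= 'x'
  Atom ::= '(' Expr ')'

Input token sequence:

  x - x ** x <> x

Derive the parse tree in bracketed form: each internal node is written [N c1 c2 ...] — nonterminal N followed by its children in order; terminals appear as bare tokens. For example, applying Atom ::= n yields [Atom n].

[Expr [Expr [Term [Factor [Prim [Atom x]]]]] - [Term [Term [Factor [Prim [Atom x]]]] ** [Factor [Prim [Atom x] <> [Prim [Atom x]]]]]]

Expr
Expr - Term
Term - Term
Factor - Term
Prim - Term
Atom - Term
x - Term
x - Term ** Factor
x - Factor ** Factor
x - Prim ** Factor
x - Atom ** Factor
x - x ** Factor
x - x ** Prim
x - x ** Atom <> Prim
x - x ** x <> Prim
x - x ** x <> Atom
x - x ** x <> x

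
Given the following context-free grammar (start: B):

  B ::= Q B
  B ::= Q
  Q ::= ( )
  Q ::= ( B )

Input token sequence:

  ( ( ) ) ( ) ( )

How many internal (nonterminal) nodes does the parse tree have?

8

[B [Q ( [B [Q ( )]] )] [B [Q ( )] [B [Q ( )]]]]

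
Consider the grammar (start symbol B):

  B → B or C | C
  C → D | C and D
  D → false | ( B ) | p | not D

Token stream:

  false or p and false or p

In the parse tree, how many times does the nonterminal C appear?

[B [B [B [C [D false]]] or [C [C [D p]] and [D false]]] or [C [D p]]]

4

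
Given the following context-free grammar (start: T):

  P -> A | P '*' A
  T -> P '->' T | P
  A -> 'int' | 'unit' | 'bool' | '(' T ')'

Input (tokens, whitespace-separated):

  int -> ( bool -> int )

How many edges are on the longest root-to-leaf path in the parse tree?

[T [P [A int]] -> [T [P [A ( [T [P [A bool]] -> [T [P [A int]]]] )]]]]

8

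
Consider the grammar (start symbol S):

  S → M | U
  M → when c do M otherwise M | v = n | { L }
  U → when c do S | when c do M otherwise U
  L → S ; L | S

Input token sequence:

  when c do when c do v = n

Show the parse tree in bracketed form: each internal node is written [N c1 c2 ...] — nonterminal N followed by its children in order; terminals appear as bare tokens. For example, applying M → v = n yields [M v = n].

S
U
when c do S
when c do U
when c do when c do S
when c do when c do M
when c do when c do v = n

[S [U when c do [S [U when c do [S [M v = n]]]]]]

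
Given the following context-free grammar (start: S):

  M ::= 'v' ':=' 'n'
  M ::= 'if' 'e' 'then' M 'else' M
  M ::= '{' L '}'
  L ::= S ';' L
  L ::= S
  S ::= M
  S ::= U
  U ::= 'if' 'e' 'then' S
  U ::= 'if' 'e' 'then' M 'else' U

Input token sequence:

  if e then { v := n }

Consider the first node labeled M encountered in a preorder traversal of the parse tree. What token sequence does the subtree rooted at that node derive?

[S [U if e then [S [M { [L [S [M v := n]]] }]]]]

{ v := n }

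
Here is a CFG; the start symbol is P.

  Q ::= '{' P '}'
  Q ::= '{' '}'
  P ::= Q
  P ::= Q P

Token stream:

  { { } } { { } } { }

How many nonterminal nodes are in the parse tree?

[P [Q { [P [Q { }]] }] [P [Q { [P [Q { }]] }] [P [Q { }]]]]

10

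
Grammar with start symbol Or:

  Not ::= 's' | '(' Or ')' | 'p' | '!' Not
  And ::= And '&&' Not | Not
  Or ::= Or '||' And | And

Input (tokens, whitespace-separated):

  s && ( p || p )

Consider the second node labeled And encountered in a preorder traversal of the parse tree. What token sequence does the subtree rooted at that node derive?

[Or [And [And [Not s]] && [Not ( [Or [Or [And [Not p]]] || [And [Not p]]] )]]]

s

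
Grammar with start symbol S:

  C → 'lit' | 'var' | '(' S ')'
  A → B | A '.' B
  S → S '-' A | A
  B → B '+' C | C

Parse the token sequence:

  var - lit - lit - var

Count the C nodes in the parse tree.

4

[S [S [S [S [A [B [C var]]]] - [A [B [C lit]]]] - [A [B [C lit]]]] - [A [B [C var]]]]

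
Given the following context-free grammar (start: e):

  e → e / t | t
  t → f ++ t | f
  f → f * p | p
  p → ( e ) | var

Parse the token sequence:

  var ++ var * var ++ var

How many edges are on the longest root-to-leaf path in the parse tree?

6

[e [t [f [p var]] ++ [t [f [f [p var]] * [p var]] ++ [t [f [p var]]]]]]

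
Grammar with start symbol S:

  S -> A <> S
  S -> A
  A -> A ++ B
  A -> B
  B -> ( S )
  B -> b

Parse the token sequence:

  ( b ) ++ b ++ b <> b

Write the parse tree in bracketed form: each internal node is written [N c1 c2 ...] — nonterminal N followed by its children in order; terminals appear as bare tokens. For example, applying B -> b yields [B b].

S
A <> S
A ++ B <> S
A ++ B ++ B <> S
B ++ B ++ B <> S
( S ) ++ B ++ B <> S
( A ) ++ B ++ B <> S
( B ) ++ B ++ B <> S
( b ) ++ B ++ B <> S
( b ) ++ b ++ B <> S
( b ) ++ b ++ b <> S
( b ) ++ b ++ b <> A
( b ) ++ b ++ b <> B
( b ) ++ b ++ b <> b

[S [A [A [A [B ( [S [A [B b]]] )]] ++ [B b]] ++ [B b]] <> [S [A [B b]]]]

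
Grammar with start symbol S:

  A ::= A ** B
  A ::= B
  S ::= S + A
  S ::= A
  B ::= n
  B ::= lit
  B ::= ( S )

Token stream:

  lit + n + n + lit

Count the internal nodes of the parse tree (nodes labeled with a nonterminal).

12

[S [S [S [S [A [B lit]]] + [A [B n]]] + [A [B n]]] + [A [B lit]]]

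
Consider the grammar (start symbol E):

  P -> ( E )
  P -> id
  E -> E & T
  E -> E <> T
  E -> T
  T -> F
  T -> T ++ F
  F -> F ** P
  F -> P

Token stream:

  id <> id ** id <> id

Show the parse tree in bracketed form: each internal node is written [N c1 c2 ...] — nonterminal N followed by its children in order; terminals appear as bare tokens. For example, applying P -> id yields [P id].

[E [E [E [T [F [P id]]]] <> [T [F [F [P id]] ** [P id]]]] <> [T [F [P id]]]]

E
E <> T
E <> T <> T
T <> T <> T
F <> T <> T
P <> T <> T
id <> T <> T
id <> F <> T
id <> F ** P <> T
id <> P ** P <> T
id <> id ** P <> T
id <> id ** id <> T
id <> id ** id <> F
id <> id ** id <> P
id <> id ** id <> id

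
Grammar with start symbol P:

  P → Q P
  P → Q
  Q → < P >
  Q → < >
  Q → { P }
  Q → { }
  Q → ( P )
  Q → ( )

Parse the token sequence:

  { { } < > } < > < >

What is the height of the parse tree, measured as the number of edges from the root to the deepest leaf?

5

[P [Q { [P [Q { }] [P [Q < >]]] }] [P [Q < >] [P [Q < >]]]]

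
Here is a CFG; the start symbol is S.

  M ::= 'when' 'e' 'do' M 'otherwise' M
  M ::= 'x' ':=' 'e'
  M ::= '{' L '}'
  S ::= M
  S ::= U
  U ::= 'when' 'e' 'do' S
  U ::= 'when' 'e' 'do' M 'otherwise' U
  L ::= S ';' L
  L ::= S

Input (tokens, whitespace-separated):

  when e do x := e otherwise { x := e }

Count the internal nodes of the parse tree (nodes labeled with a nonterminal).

7

[S [M when e do [M x := e] otherwise [M { [L [S [M x := e]]] }]]]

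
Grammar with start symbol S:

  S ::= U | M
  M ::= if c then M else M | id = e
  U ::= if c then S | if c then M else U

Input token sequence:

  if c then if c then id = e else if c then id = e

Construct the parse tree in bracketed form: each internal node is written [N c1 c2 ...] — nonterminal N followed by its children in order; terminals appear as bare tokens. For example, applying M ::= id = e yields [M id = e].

S
U
if c then S
if c then U
if c then if c then M else U
if c then if c then id = e else U
if c then if c then id = e else if c then S
if c then if c then id = e else if c then M
if c then if c then id = e else if c then id = e

[S [U if c then [S [U if c then [M id = e] else [U if c then [S [M id = e]]]]]]]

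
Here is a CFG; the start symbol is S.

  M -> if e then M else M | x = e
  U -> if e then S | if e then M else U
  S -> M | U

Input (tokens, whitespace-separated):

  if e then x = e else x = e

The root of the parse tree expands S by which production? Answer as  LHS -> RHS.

[S [M if e then [M x = e] else [M x = e]]]

S -> M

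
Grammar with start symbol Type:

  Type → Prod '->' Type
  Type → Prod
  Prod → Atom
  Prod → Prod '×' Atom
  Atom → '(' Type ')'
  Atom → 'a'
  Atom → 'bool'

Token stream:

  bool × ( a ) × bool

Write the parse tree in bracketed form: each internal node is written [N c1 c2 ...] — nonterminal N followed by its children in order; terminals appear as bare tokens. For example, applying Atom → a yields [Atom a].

[Type [Prod [Prod [Prod [Atom bool]] × [Atom ( [Type [Prod [Atom a]]] )]] × [Atom bool]]]

Type
Prod
Prod × Atom
Prod × Atom × Atom
Atom × Atom × Atom
bool × Atom × Atom
bool × ( Type ) × Atom
bool × ( Prod ) × Atom
bool × ( Atom ) × Atom
bool × ( a ) × Atom
bool × ( a ) × bool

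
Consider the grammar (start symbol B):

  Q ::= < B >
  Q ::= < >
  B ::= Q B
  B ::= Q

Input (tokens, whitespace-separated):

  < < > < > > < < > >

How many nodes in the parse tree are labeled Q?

5

[B [Q < [B [Q < >] [B [Q < >]]] >] [B [Q < [B [Q < >]] >]]]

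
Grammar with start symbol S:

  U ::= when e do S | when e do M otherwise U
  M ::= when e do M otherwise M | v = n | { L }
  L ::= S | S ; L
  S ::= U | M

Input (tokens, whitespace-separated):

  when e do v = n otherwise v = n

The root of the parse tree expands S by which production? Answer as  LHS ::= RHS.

S ::= M

[S [M when e do [M v = n] otherwise [M v = n]]]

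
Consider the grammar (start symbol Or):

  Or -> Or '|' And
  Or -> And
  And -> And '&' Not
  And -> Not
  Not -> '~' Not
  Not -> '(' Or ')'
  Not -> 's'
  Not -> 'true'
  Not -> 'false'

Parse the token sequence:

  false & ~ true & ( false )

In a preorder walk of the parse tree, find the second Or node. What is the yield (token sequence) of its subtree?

false

[Or [And [And [And [Not false]] & [Not ~ [Not true]]] & [Not ( [Or [And [Not false]]] )]]]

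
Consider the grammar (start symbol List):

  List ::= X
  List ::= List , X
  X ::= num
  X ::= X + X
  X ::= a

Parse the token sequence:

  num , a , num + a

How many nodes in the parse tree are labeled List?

[List [List [List [X num]] , [X a]] , [X [X num] + [X a]]]

3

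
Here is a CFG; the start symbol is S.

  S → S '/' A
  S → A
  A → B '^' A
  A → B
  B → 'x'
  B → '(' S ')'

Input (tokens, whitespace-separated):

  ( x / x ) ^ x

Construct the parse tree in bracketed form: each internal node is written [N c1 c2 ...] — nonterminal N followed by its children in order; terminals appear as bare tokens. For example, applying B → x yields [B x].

[S [A [B ( [S [S [A [B x]]] / [A [B x]]] )] ^ [A [B x]]]]

S
A
B ^ A
( S ) ^ A
( S / A ) ^ A
( A / A ) ^ A
( B / A ) ^ A
( x / A ) ^ A
( x / B ) ^ A
( x / x ) ^ A
( x / x ) ^ B
( x / x ) ^ x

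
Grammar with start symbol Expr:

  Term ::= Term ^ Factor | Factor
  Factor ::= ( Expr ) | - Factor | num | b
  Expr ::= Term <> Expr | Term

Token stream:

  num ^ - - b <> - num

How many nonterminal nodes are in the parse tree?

[Expr [Term [Term [Factor num]] ^ [Factor - [Factor - [Factor b]]]] <> [Expr [Term [Factor - [Factor num]]]]]

11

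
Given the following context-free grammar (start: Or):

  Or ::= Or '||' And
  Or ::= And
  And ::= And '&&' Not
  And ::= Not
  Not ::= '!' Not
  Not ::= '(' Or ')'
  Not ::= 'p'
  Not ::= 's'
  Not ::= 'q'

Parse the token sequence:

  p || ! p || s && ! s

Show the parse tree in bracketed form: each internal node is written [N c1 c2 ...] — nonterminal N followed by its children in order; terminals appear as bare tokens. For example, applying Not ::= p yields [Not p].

[Or [Or [Or [And [Not p]]] || [And [Not ! [Not p]]]] || [And [And [Not s]] && [Not ! [Not s]]]]

Or
Or || And
Or || And || And
And || And || And
Not || And || And
p || And || And
p || Not || And
p || ! Not || And
p || ! p || And
p || ! p || And && Not
p || ! p || Not && Not
p || ! p || s && Not
p || ! p || s && ! Not
p || ! p || s && ! s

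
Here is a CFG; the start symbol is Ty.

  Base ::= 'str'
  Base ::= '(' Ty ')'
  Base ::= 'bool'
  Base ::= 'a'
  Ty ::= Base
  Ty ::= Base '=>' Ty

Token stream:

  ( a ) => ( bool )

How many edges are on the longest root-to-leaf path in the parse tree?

5

[Ty [Base ( [Ty [Base a]] )] => [Ty [Base ( [Ty [Base bool]] )]]]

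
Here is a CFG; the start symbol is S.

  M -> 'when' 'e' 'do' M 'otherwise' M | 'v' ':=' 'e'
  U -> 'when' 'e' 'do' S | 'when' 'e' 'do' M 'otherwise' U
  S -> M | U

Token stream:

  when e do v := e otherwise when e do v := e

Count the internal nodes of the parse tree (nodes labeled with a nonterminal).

6

[S [U when e do [M v := e] otherwise [U when e do [S [M v := e]]]]]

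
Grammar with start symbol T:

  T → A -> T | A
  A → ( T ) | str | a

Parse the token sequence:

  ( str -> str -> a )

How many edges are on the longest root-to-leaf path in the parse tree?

6

[T [A ( [T [A str] -> [T [A str] -> [T [A a]]]] )]]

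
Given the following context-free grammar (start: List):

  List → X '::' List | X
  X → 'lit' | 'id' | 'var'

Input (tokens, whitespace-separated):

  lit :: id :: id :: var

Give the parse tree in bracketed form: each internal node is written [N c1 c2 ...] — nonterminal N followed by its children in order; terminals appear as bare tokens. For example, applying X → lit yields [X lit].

List
X :: List
lit :: List
lit :: X :: List
lit :: id :: List
lit :: id :: X :: List
lit :: id :: id :: List
lit :: id :: id :: X
lit :: id :: id :: var

[List [X lit] :: [List [X id] :: [List [X id] :: [List [X var]]]]]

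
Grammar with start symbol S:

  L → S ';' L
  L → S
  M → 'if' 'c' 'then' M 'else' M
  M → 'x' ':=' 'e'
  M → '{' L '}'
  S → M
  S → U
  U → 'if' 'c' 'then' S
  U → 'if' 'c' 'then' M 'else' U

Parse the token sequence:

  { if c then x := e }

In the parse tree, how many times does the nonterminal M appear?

[S [M { [L [S [U if c then [S [M x := e]]]]] }]]

2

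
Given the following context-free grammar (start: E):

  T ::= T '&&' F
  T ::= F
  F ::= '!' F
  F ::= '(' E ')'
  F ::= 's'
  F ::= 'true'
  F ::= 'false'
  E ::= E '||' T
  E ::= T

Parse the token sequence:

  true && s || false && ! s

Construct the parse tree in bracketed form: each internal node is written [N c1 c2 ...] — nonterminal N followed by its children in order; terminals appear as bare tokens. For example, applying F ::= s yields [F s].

[E [E [T [T [F true]] && [F s]]] || [T [T [F false]] && [F ! [F s]]]]

E
E || T
T || T
T && F || T
F && F || T
true && F || T
true && s || T
true && s || T && F
true && s || F && F
true && s || false && F
true && s || false && ! F
true && s || false && ! s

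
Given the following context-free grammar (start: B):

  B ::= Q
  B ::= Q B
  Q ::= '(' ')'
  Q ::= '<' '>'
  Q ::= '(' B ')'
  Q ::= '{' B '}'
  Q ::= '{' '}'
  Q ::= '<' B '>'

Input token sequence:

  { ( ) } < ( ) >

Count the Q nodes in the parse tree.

[B [Q { [B [Q ( )]] }] [B [Q < [B [Q ( )]] >]]]

4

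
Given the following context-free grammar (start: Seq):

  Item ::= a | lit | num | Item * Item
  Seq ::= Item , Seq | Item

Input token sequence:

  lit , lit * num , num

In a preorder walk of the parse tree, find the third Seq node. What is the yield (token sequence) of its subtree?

num

[Seq [Item lit] , [Seq [Item [Item lit] * [Item num]] , [Seq [Item num]]]]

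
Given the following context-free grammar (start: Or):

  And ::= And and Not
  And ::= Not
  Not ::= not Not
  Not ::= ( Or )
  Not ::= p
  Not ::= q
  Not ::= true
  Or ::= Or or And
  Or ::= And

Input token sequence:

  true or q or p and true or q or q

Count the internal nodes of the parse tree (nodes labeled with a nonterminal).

17

[Or [Or [Or [Or [Or [And [Not true]]] or [And [Not q]]] or [And [And [Not p]] and [Not true]]] or [And [Not q]]] or [And [Not q]]]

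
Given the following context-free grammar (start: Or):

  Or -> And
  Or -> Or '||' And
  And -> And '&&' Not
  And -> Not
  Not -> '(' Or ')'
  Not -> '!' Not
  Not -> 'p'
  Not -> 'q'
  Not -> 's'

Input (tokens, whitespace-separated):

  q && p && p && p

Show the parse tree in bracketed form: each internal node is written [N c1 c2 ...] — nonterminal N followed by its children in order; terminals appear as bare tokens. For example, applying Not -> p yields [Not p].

[Or [And [And [And [And [Not q]] && [Not p]] && [Not p]] && [Not p]]]

Or
And
And && Not
And && Not && Not
And && Not && Not && Not
Not && Not && Not && Not
q && Not && Not && Not
q && p && Not && Not
q && p && p && Not
q && p && p && p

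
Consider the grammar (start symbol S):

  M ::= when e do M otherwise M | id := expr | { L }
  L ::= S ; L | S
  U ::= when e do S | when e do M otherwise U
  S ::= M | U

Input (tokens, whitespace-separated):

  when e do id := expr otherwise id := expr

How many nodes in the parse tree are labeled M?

3

[S [M when e do [M id := expr] otherwise [M id := expr]]]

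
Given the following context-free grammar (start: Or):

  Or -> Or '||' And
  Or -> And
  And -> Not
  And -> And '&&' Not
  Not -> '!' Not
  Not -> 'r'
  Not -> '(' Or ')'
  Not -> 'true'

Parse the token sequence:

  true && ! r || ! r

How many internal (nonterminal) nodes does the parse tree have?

10

[Or [Or [And [And [Not true]] && [Not ! [Not r]]]] || [And [Not ! [Not r]]]]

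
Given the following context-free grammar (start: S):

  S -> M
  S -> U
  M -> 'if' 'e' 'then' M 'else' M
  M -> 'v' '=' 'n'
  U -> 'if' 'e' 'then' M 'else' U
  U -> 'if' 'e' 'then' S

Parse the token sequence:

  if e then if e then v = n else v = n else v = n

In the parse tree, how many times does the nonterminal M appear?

5

[S [M if e then [M if e then [M v = n] else [M v = n]] else [M v = n]]]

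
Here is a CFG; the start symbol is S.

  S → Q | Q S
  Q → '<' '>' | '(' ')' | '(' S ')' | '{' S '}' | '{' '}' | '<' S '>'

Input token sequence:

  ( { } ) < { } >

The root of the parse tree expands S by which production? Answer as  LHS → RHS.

[S [Q ( [S [Q { }]] )] [S [Q < [S [Q { }]] >]]]

S → Q S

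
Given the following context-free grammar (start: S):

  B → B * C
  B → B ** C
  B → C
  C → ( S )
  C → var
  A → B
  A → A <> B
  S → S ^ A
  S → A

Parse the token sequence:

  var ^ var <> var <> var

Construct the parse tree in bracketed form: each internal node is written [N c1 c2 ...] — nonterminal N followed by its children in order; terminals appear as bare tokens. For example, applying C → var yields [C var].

S
S ^ A
A ^ A
B ^ A
C ^ A
var ^ A
var ^ A <> B
var ^ A <> B <> B
var ^ B <> B <> B
var ^ C <> B <> B
var ^ var <> B <> B
var ^ var <> C <> B
var ^ var <> var <> B
var ^ var <> var <> C
var ^ var <> var <> var

[S [S [A [B [C var]]]] ^ [A [A [A [B [C var]]] <> [B [C var]]] <> [B [C var]]]]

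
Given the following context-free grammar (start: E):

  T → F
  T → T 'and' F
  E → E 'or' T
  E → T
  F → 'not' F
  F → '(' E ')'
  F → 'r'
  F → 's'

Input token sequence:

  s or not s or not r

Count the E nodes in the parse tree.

[E [E [E [T [F s]]] or [T [F not [F s]]]] or [T [F not [F r]]]]

3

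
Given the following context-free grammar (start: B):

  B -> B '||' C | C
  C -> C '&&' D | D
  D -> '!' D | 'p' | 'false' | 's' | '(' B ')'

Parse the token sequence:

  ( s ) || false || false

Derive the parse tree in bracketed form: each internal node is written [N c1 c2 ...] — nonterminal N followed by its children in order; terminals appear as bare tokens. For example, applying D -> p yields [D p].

B
B || C
B || C || C
C || C || C
D || C || C
( B ) || C || C
( C ) || C || C
( D ) || C || C
( s ) || C || C
( s ) || D || C
( s ) || false || C
( s ) || false || D
( s ) || false || false

[B [B [B [C [D ( [B [C [D s]]] )]]] || [C [D false]]] || [C [D false]]]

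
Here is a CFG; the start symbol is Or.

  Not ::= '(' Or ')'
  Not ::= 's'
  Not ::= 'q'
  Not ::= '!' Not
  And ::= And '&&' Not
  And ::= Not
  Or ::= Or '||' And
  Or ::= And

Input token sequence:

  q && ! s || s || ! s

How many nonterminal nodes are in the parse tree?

13

[Or [Or [Or [And [And [Not q]] && [Not ! [Not s]]]] || [And [Not s]]] || [And [Not ! [Not s]]]]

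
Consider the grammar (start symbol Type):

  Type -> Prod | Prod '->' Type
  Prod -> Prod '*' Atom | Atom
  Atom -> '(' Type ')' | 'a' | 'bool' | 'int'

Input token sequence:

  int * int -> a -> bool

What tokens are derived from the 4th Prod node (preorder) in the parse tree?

[Type [Prod [Prod [Atom int]] * [Atom int]] -> [Type [Prod [Atom a]] -> [Type [Prod [Atom bool]]]]]

bool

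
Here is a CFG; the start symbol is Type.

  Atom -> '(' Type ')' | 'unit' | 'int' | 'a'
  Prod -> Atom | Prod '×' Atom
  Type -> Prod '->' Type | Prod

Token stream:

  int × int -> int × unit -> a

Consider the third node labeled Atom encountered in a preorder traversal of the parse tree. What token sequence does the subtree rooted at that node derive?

[Type [Prod [Prod [Atom int]] × [Atom int]] -> [Type [Prod [Prod [Atom int]] × [Atom unit]] -> [Type [Prod [Atom a]]]]]

int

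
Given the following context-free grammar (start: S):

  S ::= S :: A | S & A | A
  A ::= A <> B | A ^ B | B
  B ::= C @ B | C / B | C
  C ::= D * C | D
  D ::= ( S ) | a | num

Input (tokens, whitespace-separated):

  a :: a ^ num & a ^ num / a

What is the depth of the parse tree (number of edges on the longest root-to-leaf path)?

7

[S [S [S [A [B [C [D a]]]]] :: [A [A [B [C [D a]]]] ^ [B [C [D num]]]]] & [A [A [B [C [D a]]]] ^ [B [C [D num]] / [B [C [D a]]]]]]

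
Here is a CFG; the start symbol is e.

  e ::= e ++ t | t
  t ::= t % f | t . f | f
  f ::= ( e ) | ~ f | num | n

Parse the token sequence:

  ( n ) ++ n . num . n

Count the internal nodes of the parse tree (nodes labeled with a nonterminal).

13

[e [e [t [f ( [e [t [f n]]] )]]] ++ [t [t [t [f n]] . [f num]] . [f n]]]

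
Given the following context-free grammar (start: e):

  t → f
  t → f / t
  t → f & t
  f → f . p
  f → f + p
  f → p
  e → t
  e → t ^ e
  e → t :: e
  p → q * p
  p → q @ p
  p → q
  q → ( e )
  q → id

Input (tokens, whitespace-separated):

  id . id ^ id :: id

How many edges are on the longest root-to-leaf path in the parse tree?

[e [t [f [f [p [q id]]] . [p [q id]]]] ^ [e [t [f [p [q id]]]] :: [e [t [f [p [q id]]]]]]]

7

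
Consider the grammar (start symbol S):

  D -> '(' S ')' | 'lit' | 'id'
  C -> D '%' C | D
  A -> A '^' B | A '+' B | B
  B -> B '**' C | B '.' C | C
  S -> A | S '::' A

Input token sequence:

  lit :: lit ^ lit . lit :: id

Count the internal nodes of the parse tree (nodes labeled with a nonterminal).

22

[S [S [S [A [B [C [D lit]]]]] :: [A [A [B [C [D lit]]]] ^ [B [B [C [D lit]]] . [C [D lit]]]]] :: [A [B [C [D id]]]]]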